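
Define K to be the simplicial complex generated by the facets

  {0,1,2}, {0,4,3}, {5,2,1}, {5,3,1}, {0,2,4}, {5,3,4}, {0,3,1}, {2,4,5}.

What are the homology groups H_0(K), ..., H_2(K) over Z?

H_0 ≅ Z,  H_1 = 0,  H_2 ≅ Z.

Take the total order 0 < 1 < 2 < 3 < 4 < 5 on the vertex set. Then K (dimension 2) consists of the simplices:

  0-simplices (6): [0], [1], [2], [3], [4], [5]
  1-simplices (12): [0,1], [0,2], [0,3], [0,4], [1,2], [1,3], [1,5], [2,4], [2,5], [3,4], [3,5], [4,5]
  2-simplices (8): [0,1,2], [0,1,3], [0,2,4], [0,3,4], [1,2,5], [1,3,5], [2,4,5], [3,4,5]

giving chain groups C_0 ≅ Z^6, C_1 ≅ Z^12, C_2 ≅ Z^8.

∂_1: C_1 → C_0 maps an edge to its endpoints' difference, ∂[p,q] = q − p.
The resulting 6×12 matrix has rank 5, and its Smith normal form has invariant factors (1,1,1,1,1).

Boundary ∂_2: C_2 → C_1 sends each 2-simplex [p,q,r] to [q,r] − [p,r] + [p,q]. For instance
  ∂[0,1,2] = [1,2] − [0,2] + [0,1],
  ∂[0,2,4] = [2,4] − [0,4] + [0,2].
The 12×8 boundary matrix has rank 7 and Smith normal form diag(1,1,1,1,1,1,1).

Now H_k = ker ∂_k / im ∂_{k+1}, so:

  H_0: rank C_0 − rank ∂_1 = 6 − 5 = 1, and the invariant factors of ∂_1 are all 1, so H_0 ≅ Z.
  H_1: rank ker ∂_1 − rank ∂_2 = (12 − 5) − 7 = 0, and the invariant factors of ∂_2 are all 1, so H_1 ≅ 0.
  H_2: rank ker ∂_2 − rank ∂_3 = (8 − 7) − 0 = 1, and there is no ∂_3, so H_2 ≅ Z.

As a check, the Euler characteristic is 6 − 12 + 8 = 2, which agrees with 1 − 0 + 1 = 2.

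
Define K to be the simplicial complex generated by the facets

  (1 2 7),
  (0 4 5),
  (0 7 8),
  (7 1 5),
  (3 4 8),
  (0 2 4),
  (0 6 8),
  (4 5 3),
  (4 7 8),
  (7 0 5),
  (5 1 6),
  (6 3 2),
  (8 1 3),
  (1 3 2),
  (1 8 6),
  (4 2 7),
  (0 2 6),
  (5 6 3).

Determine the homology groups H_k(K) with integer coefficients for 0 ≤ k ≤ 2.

K has 9 vertices, 27 edges, 18 triangles.
rank ∂_0 = 0, rank ∂_1 = 8 ⇒ b_0 = 9 − 0 − 8 = 1; all invariant factors of ∂_1 are 1 so no torsion. So H_0 = Z.
rank ∂_1 = 8, rank ∂_2 = 18 ⇒ b_1 = 27 − 8 − 18 = 1; ∂_2 has invariant factor(s) [2] giving torsion. So H_1 = Z × Z/2.
rank ∂_2 = 18, rank ∂_3 = 0 ⇒ b_2 = 18 − 18 − 0 = 0. So H_2 = 0.

H_0 ≅ Z,  H_1 ≅ Z × Z/2,  H_2 = 0.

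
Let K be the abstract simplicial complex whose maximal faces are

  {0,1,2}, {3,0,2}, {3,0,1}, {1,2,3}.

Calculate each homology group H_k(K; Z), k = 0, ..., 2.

H_0 = Z,  H_1 = 0,  H_2 = Z.

K has 4 vertices, 6 edges, 4 triangles.
rank ∂_0 = 0, rank ∂_1 = 3 ⇒ b_0 = 4 − 0 − 3 = 1; all invariant factors of ∂_1 are 1 so no torsion. So H_0 ≅ Z.
rank ∂_1 = 3, rank ∂_2 = 3 ⇒ b_1 = 6 − 3 − 3 = 0; all invariant factors of ∂_2 are 1 so no torsion. So H_1 ≅ 0.
rank ∂_2 = 3, rank ∂_3 = 0 ⇒ b_2 = 4 − 3 − 0 = 1. So H_2 ≅ Z.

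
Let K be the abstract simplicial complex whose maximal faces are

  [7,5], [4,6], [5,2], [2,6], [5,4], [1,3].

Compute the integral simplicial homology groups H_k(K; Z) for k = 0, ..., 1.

H_0 = Z^2,  H_1 = Z.

We work with the vertex ordering 1 < 2 < 3 < 4 < 5 < 6 < 7. The simplices of K, each written with vertices in increasing order, are:

  0-simplices (7): [1], [2], [3], [4], [5], [6], [7]
  1-simplices (6): [1,3], [2,5], [2,6], [4,5], [4,6], [5,7]

so the chain groups are C_0 ≅ Z^7, C_1 ≅ Z^6.

Boundary ∂_1: C_1 → C_0 maps an edge to its endpoints' difference, ∂[p,q] = q − p. For instance
  ∂[5,7] = [7] − [5].
The resulting 7×6 matrix has rank 5, and its Smith normal form has invariant factors (1,1,1,1,1).

Computing H_k = (kernel of ∂_k) / (image of ∂_{k+1}):

  H_0: rank C_0 − rank ∂_1 = 7 − 5 = 2, and the invariant factors of ∂_1 are all 1, so H_0 ≅ Z^2.
  H_1: rank ker ∂_1 − rank ∂_2 = (6 − 5) − 0 = 1, and there is no ∂_2, so H_1 ≅ Z.

As a check, the Euler characteristic is 7 − 6 = 1, which agrees with 2 − 1 = 1.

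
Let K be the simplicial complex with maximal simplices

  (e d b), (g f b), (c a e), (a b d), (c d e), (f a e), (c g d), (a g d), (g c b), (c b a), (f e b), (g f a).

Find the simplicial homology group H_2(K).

H_2 ≅ 0.

Fix the vertex order a < b < c < d < e < f < g and write every simplex with vertices in increasing order. Then dim K = 2 and the simplices of K are:

  0-simplices (7): a, b, c, d, e, f, g
  1-simplices (18): ab, ac, ad, ae, af, ag, bc, bd, be, bf, bg, cd, ce, cg, de, dg, ef, fg
  2-simplices (12): abc, abd, ace, adg, aef, afg, bcg, bde, bef, bfg, cde, cdg

Hence C_0 ≅ Z^7, C_1 ≅ Z^18, C_2 ≅ Z^12.

∂_1: C_1 → C_0 is given by ∂[p,q] = [q] − [p]. For instance
  ∂ac = c − a.
As a 7×18 matrix over Z this has rank 6, with invariant factors (1,1,1,1,1,1).

Boundary ∂_2: C_2 → C_1 sends each 2-simplex [p,q,r] to [q,r] − [p,r] + [p,q]. For instance
  ∂afg = fg − ag + af,
  ∂bfg = fg − bg + bf.
The 18×12 boundary matrix has rank 12 and Smith normal form diag(1,1,1,1,1,1,1,1,1,1,1,2).

Reading off H_k = ker ∂_k / im ∂_{k+1}:

  H_2: rank ker ∂_2 − rank ∂_3 = (12 − 12) − 0 = 0, and there is no ∂_3, so H_2 = 0.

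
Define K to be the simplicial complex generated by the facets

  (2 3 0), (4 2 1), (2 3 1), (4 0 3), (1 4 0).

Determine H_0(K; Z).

H_0 ≅ Z.

Fix the vertex order 0 < 1 < 2 < 3 < 4 and write every simplex with vertices in increasing order. Then dim K = 2 and the simplices of K are:

  0-simplices (5): [0], [1], [2], [3], [4]
  1-simplices (10): [0,1], [0,2], [0,3], [0,4], [1,2], [1,3], [1,4], [2,3], [2,4], [3,4]
  2-simplices (5): [0,1,4], [0,2,3], [0,3,4], [1,2,3], [1,2,4]

giving chain groups C_0 ≅ Z^5, C_1 ≅ Z^10, C_2 ≅ Z^5.

∂_1: C_1 → C_0 is given by ∂[p,q] = [q] − [p].
As a 5×10 matrix over Z this has rank 4, with invariant factors (1,1,1,1).

Boundary ∂_2: C_2 → C_1 maps a triangle to the signed sum of its edges. For instance
  ∂[0,2,3] = [2,3] − [0,3] + [0,2],
  ∂[1,2,3] = [2,3] − [1,3] + [1,2].
This gives a 10×5 integer matrix of rank 5; reducing to Smith normal form yields diagonal entries (1,1,1,1,1).

Computing H_k = (kernel of ∂_k) / (image of ∂_{k+1}):

  H_0: rank C_0 − rank ∂_1 = 5 − 4 = 1, and the invariant factors of ∂_1 are all 1, so H_0 = Z.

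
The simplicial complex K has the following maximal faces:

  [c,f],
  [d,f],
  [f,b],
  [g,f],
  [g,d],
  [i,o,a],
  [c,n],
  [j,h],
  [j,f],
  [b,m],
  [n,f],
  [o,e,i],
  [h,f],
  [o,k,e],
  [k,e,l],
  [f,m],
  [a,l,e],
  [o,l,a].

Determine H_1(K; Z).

H_1 = Z^5.

Fix the vertex order a < b < c < d < e < f < g < h < i < j < k < l < m < n < o and write every simplex with vertices in increasing order. Then dim K = 2 and the simplices of K are:

  0-simplices (15): a, b, c, d, e, f, g, h, i, j, k, l, m, n, o
  1-simplices (24): ae, ai, al, ao, bf, bm, cf, cn, df, dg, ei, ek, el, eo, fg, fh, fj, fm, fn, hj, io, kl, ko, lo
  2-simplices (6): ael, aio, alo, eio, ekl, eko

giving chain groups C_0 ≅ Z^15, C_1 ≅ Z^24, C_2 ≅ Z^6.

The boundary map ∂_1: C_1 → C_0 sends each edge [p,q] (with p < q) to q − p.
The resulting 15×24 matrix has rank 13, and its Smith normal form has invariant factors (1,1,1,1,1,1,1,1,1,1,1,1,1).

∂_2: C_2 → C_1 acts by ∂[p,q,r] = [q,r] − [p,r] + [p,q]. For instance
  ∂ael = el − al + ae,
  ∂aio = io − ao + ai.
As a 24×6 matrix over Z this has rank 6, with invariant factors (1,1,1,1,1,1).

Computing H_k = (kernel of ∂_k) / (image of ∂_{k+1}):

  H_1: rank ker ∂_1 − rank ∂_2 = (24 − 13) − 6 = 5, and the invariant factors of ∂_2 are all 1, so H_1 ≅ Z^5.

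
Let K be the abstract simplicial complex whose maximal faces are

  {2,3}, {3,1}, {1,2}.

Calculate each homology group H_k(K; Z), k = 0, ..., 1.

H_0 ≅ Z,  H_1 ≅ Z.

Order the vertices as 1 < 2 < 3. Listing each simplex with vertices in this order, K has dimension 1 with simplices:

  0-simplices (3): [1], [2], [3]
  1-simplices (3): [1,2], [1,3], [2,3]

so the chain groups are C_0 ≅ Z^3, C_1 ≅ Z^3.

∂_1: C_1 → C_0 maps an edge to its endpoints' difference, ∂[p,q] = q − p. For instance
  ∂[1,3] = [3] − [1].
The resulting 3×3 matrix has rank 2, and its Smith normal form has invariant factors (1,1).

Now H_k = ker ∂_k / im ∂_{k+1}, so:

  H_0: rank C_0 − rank ∂_1 = 3 − 2 = 1, and the invariant factors of ∂_1 are all 1, so H_0 ≅ Z.
  H_1: rank ker ∂_1 − rank ∂_2 = (3 − 2) − 0 = 1, and there is no ∂_2, so H_1 ≅ Z.

As a check, the Euler characteristic is 3 − 3 = 0, which agrees with 1 − 1 = 0.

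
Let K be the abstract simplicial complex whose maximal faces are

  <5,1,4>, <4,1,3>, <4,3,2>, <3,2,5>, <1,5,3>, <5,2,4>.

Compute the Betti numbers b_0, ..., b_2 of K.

K has 5 vertices, 9 edges, 6 triangles.
rank ∂_0 = 0, rank ∂_1 = 4 ⇒ b_0 = 5 − 0 − 4 = 1; all invariant factors of ∂_1 are 1 so no torsion. So H_0 = Z.
rank ∂_1 = 4, rank ∂_2 = 5 ⇒ b_1 = 9 − 4 − 5 = 0; all invariant factors of ∂_2 are 1 so no torsion. So H_1 = 0.
rank ∂_2 = 5, rank ∂_3 = 0 ⇒ b_2 = 6 − 5 − 0 = 1. So H_2 = Z.

b_0 = 1, b_1 = 0, b_2 = 1.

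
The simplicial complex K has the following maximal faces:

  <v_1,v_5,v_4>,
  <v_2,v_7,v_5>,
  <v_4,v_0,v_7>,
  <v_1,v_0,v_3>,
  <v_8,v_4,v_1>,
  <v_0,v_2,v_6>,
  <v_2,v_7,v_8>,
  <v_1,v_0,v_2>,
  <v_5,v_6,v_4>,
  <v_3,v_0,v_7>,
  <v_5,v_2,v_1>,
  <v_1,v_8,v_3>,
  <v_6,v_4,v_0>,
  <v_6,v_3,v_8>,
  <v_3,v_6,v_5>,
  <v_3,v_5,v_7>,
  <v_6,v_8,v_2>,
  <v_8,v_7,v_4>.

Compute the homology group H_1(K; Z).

Take the total order v_0 < v_1 < v_2 < v_3 < v_4 < v_5 < v_6 < v_7 < v_8 on the vertex set. Then K (dimension 2) consists of the simplices:

  0-simplices (9): [v_0], [v_1], [v_2], [v_3], [v_4], [v_5], [v_6], [v_7], [v_8]
  1-simplices (27): (27 of them)
  2-simplices (18): (18 of them)

so the chain groups are C_0 ≅ Z^9, C_1 ≅ Z^27, C_2 ≅ Z^18.

∂_1: C_1 → C_0 sends each edge [p,q] (with p < q) to q − p. For instance
  ∂[v_2,v_7] = [v_7] − [v_2].
The resulting 9×27 matrix has rank 8, and its Smith normal form has invariant factors (1,1,1,1,1,1,1,1).

The boundary map ∂_2: C_2 → C_1 sends each 2-simplex [p,q,r] to [q,r] − [p,r] + [p,q]. For instance
  ∂[v_1,v_4,v_5] = [v_4,v_5] − [v_1,v_5] + [v_1,v_4],
  ∂[v_4,v_5,v_6] = [v_5,v_6] − [v_4,v_6] + [v_4,v_5].
The resulting 27×18 matrix has rank 17, and its Smith normal form has invariant factors (1,1,1,1,1,1,1,1,1,1,1,1,1,1,1,1,1).

From H_k ≅ ker(∂_k) / im(∂_{k+1}) we obtain:

  H_1: rank ker ∂_1 − rank ∂_2 = (27 − 8) − 17 = 2, and the invariant factors of ∂_2 are all 1, so H_1 = Z^2.

H_1 ≅ Z^2.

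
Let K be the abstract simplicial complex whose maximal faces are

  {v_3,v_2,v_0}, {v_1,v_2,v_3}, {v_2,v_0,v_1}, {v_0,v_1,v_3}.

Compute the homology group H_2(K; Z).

We work with the vertex ordering v_0 < v_1 < v_2 < v_3. The simplices of K, each written with vertices in increasing order, are:

  0-simplices (4): [v_0], [v_1], [v_2], [v_3]
  1-simplices (6): [v_0,v_1], [v_0,v_2], [v_0,v_3], [v_1,v_2], [v_1,v_3], [v_2,v_3]
  2-simplices (4): [v_0,v_1,v_2], [v_0,v_1,v_3], [v_0,v_2,v_3], [v_1,v_2,v_3]

Hence C_0 ≅ Z^4, C_1 ≅ Z^6, C_2 ≅ Z^4.

The boundary map ∂_1: C_1 → C_0 maps an edge to its endpoints' difference, ∂[p,q] = q − p. For instance
  ∂[v_1,v_3] = [v_3] − [v_1].
The 4×6 boundary matrix has rank 3 and Smith normal form diag(1,1,1).

Boundary ∂_2: C_2 → C_1 acts by ∂[p,q,r] = [q,r] − [p,r] + [p,q]. For instance
  ∂[v_0,v_1,v_3] = [v_1,v_3] − [v_0,v_3] + [v_0,v_1],
  ∂[v_0,v_1,v_2] = [v_1,v_2] − [v_0,v_2] + [v_0,v_1].
As a 6×4 matrix over Z this has rank 3, with invariant factors (1,1,1).

Computing H_k = (kernel of ∂_k) / (image of ∂_{k+1}):

  H_2: rank ker ∂_2 − rank ∂_3 = (4 − 3) − 0 = 1, and there is no ∂_3, so H_2 = Z.

(K is a triangulation of the 2-sphere S^2.)

H_2 ≅ Z.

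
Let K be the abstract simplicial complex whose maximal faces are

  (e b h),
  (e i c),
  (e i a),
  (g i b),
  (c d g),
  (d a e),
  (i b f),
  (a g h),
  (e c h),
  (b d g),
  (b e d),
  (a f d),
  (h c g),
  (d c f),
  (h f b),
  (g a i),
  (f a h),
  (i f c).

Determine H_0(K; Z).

H_0 = Z.

Take the total order a < b < c < d < e < f < g < h < i on the vertex set. Then K (dimension 2) consists of the simplices:

  0-simplices (9): a, b, c, d, e, f, g, h, i
  1-simplices (27): ad, ae, af, ag, ah, ai, bd, be, bf, bg, bh, bi, cd, ce, cf, cg, ch, ci, de, df, dg, eh, ei, fh, fi, gh, gi
  2-simplices (18): ade, adf, aei, afh, agh, agi, bde, bdg, beh, bfh, bfi, bgi, cdf, cdg, ceh, cei, cfi, cgh

Hence C_0 ≅ Z^9, C_1 ≅ Z^27, C_2 ≅ Z^18.

Boundary ∂_1: C_1 → C_0 sends each edge [p,q] (with p < q) to q − p. For instance
  ∂cf = f − c.
The 9×27 boundary matrix has rank 8 and Smith normal form diag(1,1,1,1,1,1,1,1).

Boundary ∂_2: C_2 → C_1 sends each 2-simplex [p,q,r] to [q,r] − [p,r] + [p,q]. For instance
  ∂agh = gh − ah + ag,
  ∂cgh = gh − ch + cg.
This gives a 27×18 integer matrix of rank 17; reducing to Smith normal form yields diagonal entries (1,1,1,1,1,1,1,1,1,1,1,1,1,1,1,1,1).

Now H_k = ker ∂_k / im ∂_{k+1}, so:

  H_0: rank C_0 − rank ∂_1 = 9 − 8 = 1, and the invariant factors of ∂_1 are all 1, so H_0 = Z.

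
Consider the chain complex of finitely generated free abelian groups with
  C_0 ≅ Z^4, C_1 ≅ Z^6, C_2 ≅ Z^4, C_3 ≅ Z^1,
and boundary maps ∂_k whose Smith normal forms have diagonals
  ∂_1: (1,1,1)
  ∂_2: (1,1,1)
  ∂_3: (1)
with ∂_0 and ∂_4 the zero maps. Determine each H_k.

H_0 = Z,  H_1 = 0,  H_2 = 0,  H_3 = 0.

H_0: b_0 = 4 − 0 − 3 = 1; torsion from ∂_1 factors > 1: none. So H_0 = Z.
H_1: b_1 = 6 − 3 − 3 = 0; torsion from ∂_2 factors > 1: none. So H_1 = 0.
H_2: b_2 = 4 − 3 − 1 = 0; torsion from ∂_3 factors > 1: none. So H_2 = 0.
H_3: b_3 = 1 − 1 − 0 = 0; torsion from ∂_4 factors > 1: none. So H_3 = 0.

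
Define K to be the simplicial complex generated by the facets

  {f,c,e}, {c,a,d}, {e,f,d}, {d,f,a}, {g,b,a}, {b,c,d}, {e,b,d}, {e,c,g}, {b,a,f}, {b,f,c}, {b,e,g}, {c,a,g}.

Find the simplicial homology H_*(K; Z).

H_0 ≅ Z,  H_1 ≅ Z/2,  H_2 = 0.

Order the vertices as a < b < c < d < e < f < g. Listing each simplex with vertices in this order, K has dimension 2 with simplices:

  0-simplices (7): a, b, c, d, e, f, g
  1-simplices (18): ab, ac, ad, af, ag, bc, bd, be, bf, bg, cd, ce, cf, cg, de, df, ef, eg
  2-simplices (12): abf, abg, acd, acg, adf, bcd, bcf, bde, beg, cef, ceg, def

giving chain groups C_0 ≅ Z^7, C_1 ≅ Z^18, C_2 ≅ Z^12.

The boundary map ∂_1: C_1 → C_0 maps an edge to its endpoints' difference, ∂[p,q] = q − p. For instance
  ∂ef = f − e.
The 7×18 boundary matrix has rank 6 and Smith normal form diag(1,1,1,1,1,1).

∂_2: C_2 → C_1 sends each 2-simplex [p,q,r] to [q,r] − [p,r] + [p,q]. For instance
  ∂bcf = cf − bf + bc,
  ∂adf = df − af + ad.
The 18×12 boundary matrix has rank 12 and Smith normal form diag(1,1,1,1,1,1,1,1,1,1,1,2).

Now H_k = ker ∂_k / im ∂_{k+1}, so:

  H_0: rank C_0 − rank ∂_1 = 7 − 6 = 1, and the invariant factors of ∂_1 are all 1, so H_0 ≅ Z.
  H_1: rank ker ∂_1 − rank ∂_2 = (18 − 6) − 12 = 0, and ∂_2 has invariant factor 2 > 1, so H_1 ≅ Z/2.
  H_2: rank ker ∂_2 − rank ∂_3 = (12 − 12) − 0 = 0, and there is no ∂_3, so H_2 ≅ 0.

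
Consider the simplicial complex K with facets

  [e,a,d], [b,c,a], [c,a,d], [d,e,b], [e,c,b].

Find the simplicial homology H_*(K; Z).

H_0 ≅ Z,  H_1 ≅ Z,  H_2 = 0.

We work with the vertex ordering a < b < c < d < e. The simplices of K, each written with vertices in increasing order, are:

  0-simplices (5): a, b, c, d, e
  1-simplices (10): ab, ac, ad, ae, bc, bd, be, cd, ce, de
  2-simplices (5): abc, acd, ade, bce, bde

so the chain groups are C_0 ≅ Z^5, C_1 ≅ Z^10, C_2 ≅ Z^5.

The boundary map ∂_1: C_1 → C_0 sends each edge [p,q] (with p < q) to q − p. For instance
  ∂ac = c − a.
As a 5×10 matrix over Z this has rank 4, with invariant factors (1,1,1,1).

∂_2: C_2 → C_1 sends each 2-simplex [p,q,r] to [q,r] − [p,r] + [p,q]. For instance
  ∂ade = de − ae + ad,
  ∂abc = bc − ac + ab.
The resulting 10×5 matrix has rank 5, and its Smith normal form has invariant factors (1,1,1,1,1).

From H_k ≅ ker(∂_k) / im(∂_{k+1}) we obtain:

  H_0: rank C_0 − rank ∂_1 = 5 − 4 = 1, and the invariant factors of ∂_1 are all 1, so H_0 = Z.
  H_1: rank ker ∂_1 − rank ∂_2 = (10 − 4) − 5 = 1, and the invariant factors of ∂_2 are all 1, so H_1 = Z.
  H_2: rank ker ∂_2 − rank ∂_3 = (5 − 5) − 0 = 0, and there is no ∂_3, so H_2 = 0.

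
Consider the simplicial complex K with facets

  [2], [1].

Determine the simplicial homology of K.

Take the total order 1 < 2 on the vertex set. Then K (dimension 0) consists of the simplices:

  0-simplices (2): [1], [2]

Hence C_0 ≅ Z^2.

From H_k ≅ ker(∂_k) / im(∂_{k+1}) we obtain:

  H_0: rank C_0 − rank ∂_1 = 2 − 0 = 2, and there is no ∂_1, so H_0 ≅ Z^2.

(K is a triangulation of a set of 2 points.)

H_0 ≅ Z^2.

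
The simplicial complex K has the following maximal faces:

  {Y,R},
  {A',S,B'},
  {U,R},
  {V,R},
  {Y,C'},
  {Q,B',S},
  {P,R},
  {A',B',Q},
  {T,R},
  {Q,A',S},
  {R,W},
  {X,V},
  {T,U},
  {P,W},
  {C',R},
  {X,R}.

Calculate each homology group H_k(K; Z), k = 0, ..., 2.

K has 13 vertices, 18 edges, 4 triangles.
rank ∂_0 = 0, rank ∂_1 = 11 ⇒ b_0 = 13 − 0 − 11 = 2; all invariant factors of ∂_1 are 1 so no torsion. So H_0 = Z^2.
rank ∂_1 = 11, rank ∂_2 = 3 ⇒ b_1 = 18 − 11 − 3 = 4; all invariant factors of ∂_2 are 1 so no torsion. So H_1 = Z^4.
rank ∂_2 = 3, rank ∂_3 = 0 ⇒ b_2 = 4 − 3 − 0 = 1. So H_2 = Z.

H_0 = Z^2,  H_1 = Z^4,  H_2 = Z.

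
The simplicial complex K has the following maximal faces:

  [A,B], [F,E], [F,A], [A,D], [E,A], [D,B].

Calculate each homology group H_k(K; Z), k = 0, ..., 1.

H_0 ≅ Z,  H_1 ≅ Z^2.

We work with the vertex ordering A < B < D < E < F. The simplices of K, each written with vertices in increasing order, are:

  0-simplices (5): A, B, D, E, F
  1-simplices (6): AB, AD, AE, AF, BD, EF

Hence C_0 ≅ Z^5, C_1 ≅ Z^6.

∂_1: C_1 → C_0 is given by ∂[p,q] = [q] − [p]. For instance
  ∂AB = B − A.
This gives a 5×6 integer matrix of rank 4; reducing to Smith normal form yields diagonal entries (1,1,1,1).

From H_k ≅ ker(∂_k) / im(∂_{k+1}) we obtain:

  H_0: rank C_0 − rank ∂_1 = 5 − 4 = 1, and the invariant factors of ∂_1 are all 1, so H_0 = Z.
  H_1: rank ker ∂_1 − rank ∂_2 = (6 − 4) − 0 = 2, and there is no ∂_2, so H_1 = Z^2.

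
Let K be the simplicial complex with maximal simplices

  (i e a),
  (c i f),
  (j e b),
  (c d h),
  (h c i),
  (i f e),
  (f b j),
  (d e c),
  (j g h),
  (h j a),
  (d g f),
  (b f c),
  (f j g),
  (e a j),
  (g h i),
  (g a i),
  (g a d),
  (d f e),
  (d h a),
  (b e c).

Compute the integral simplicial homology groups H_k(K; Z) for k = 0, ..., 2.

H_0 = Z,  H_1 = Z ⊕ Z/2Z,  H_2 = 0.

K has 10 vertices, 30 edges, 20 triangles.
rank ∂_0 = 0, rank ∂_1 = 9 ⇒ b_0 = 10 − 0 − 9 = 1; all invariant factors of ∂_1 are 1 so no torsion. So H_0 ≅ Z.
rank ∂_1 = 9, rank ∂_2 = 20 ⇒ b_1 = 30 − 9 − 20 = 1; ∂_2 has invariant factor(s) [2] giving torsion. So H_1 ≅ Z ⊕ Z/2Z.
rank ∂_2 = 20, rank ∂_3 = 0 ⇒ b_2 = 20 − 20 − 0 = 0. So H_2 ≅ 0.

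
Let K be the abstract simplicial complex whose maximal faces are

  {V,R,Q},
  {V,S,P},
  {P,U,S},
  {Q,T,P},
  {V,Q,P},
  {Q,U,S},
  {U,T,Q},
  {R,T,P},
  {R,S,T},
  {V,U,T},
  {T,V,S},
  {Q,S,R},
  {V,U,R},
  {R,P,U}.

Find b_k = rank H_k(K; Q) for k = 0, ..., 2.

K has 7 vertices, 21 edges, 14 triangles.
rank ∂_0 = 0, rank ∂_1 = 6 ⇒ b_0 = 7 − 0 − 6 = 1; all invariant factors of ∂_1 are 1 so no torsion. So H_0 ≅ Z.
rank ∂_1 = 6, rank ∂_2 = 13 ⇒ b_1 = 21 − 6 − 13 = 2; all invariant factors of ∂_2 are 1 so no torsion. So H_1 ≅ Z^2.
rank ∂_2 = 13, rank ∂_3 = 0 ⇒ b_2 = 14 − 13 − 0 = 1. So H_2 ≅ Z.

b_0 = 1, b_1 = 2, b_2 = 1.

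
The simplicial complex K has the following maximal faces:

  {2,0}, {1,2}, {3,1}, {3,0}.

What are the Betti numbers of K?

b_0 = 1, b_1 = 1.

Order the vertices as 0 < 1 < 2 < 3. Listing each simplex with vertices in this order, K has dimension 1 with simplices:

  0-simplices (4): [0], [1], [2], [3]
  1-simplices (4): [0,2], [0,3], [1,2], [1,3]

giving chain groups C_0 ≅ Z^4, C_1 ≅ Z^4.

Boundary ∂_1: C_1 → C_0 maps an edge to its endpoints' difference, ∂[p,q] = q − p. For instance
  ∂[1,3] = [3] − [1].
The resulting 4×4 matrix has rank 3, and its Smith normal form has invariant factors (1,1,1).

From H_k ≅ ker(∂_k) / im(∂_{k+1}) we obtain:

  H_0: rank C_0 − rank ∂_1 = 4 − 3 = 1, and the invariant factors of ∂_1 are all 1, so H_0 ≅ Z.
  H_1: rank ker ∂_1 − rank ∂_2 = (4 − 3) − 0 = 1, and there is no ∂_2, so H_1 ≅ Z.

Hence the Betti numbers are b_0 = 1, b_1 = 1.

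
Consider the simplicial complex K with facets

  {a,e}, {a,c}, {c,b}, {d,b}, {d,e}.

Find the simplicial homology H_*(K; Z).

H_0 = Z,  H_1 = Z.

Take the total order a < b < c < d < e on the vertex set. Then K (dimension 1) consists of the simplices:

  0-simplices (5): a, b, c, d, e
  1-simplices (5): ac, ae, bc, bd, de

Hence C_0 ≅ Z^5, C_1 ≅ Z^5.

The boundary map ∂_1: C_1 → C_0 maps an edge to its endpoints' difference, ∂[p,q] = q − p.
The 5×5 boundary matrix has rank 4 and Smith normal form diag(1,1,1,1).

Reading off H_k = ker ∂_k / im ∂_{k+1}:

  H_0: rank C_0 − rank ∂_1 = 5 − 4 = 1, and the invariant factors of ∂_1 are all 1, so H_0 = Z.
  H_1: rank ker ∂_1 − rank ∂_2 = (5 − 4) − 0 = 1, and there is no ∂_2, so H_1 = Z.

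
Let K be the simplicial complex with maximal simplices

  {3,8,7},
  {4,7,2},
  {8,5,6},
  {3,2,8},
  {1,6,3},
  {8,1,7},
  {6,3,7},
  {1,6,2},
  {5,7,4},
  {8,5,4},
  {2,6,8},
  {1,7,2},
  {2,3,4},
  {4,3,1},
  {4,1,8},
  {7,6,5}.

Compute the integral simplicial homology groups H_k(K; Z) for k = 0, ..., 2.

H_0 = Z,  H_1 = Z^2,  H_2 = Z.

K has 8 vertices, 24 edges, 16 triangles.
rank ∂_0 = 0, rank ∂_1 = 7 ⇒ b_0 = 8 − 0 − 7 = 1; all invariant factors of ∂_1 are 1 so no torsion. So H_0 = Z.
rank ∂_1 = 7, rank ∂_2 = 15 ⇒ b_1 = 24 − 7 − 15 = 2; all invariant factors of ∂_2 are 1 so no torsion. So H_1 = Z^2.
rank ∂_2 = 15, rank ∂_3 = 0 ⇒ b_2 = 16 − 15 − 0 = 1. So H_2 = Z.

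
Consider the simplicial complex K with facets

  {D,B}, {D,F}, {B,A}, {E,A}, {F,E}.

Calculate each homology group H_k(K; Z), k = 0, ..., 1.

H_0 = Z,  H_1 = Z.

Fix the vertex order A < B < D < E < F and write every simplex with vertices in increasing order. Then dim K = 1 and the simplices of K are:

  0-simplices (5): A, B, D, E, F
  1-simplices (5): AB, AE, BD, DF, EF

so the chain groups are C_0 ≅ Z^5, C_1 ≅ Z^5.

The boundary map ∂_1: C_1 → C_0 maps an edge to its endpoints' difference, ∂[p,q] = q − p. For instance
  ∂EF = F − E.
This gives a 5×5 integer matrix of rank 4; reducing to Smith normal form yields diagonal entries (1,1,1,1).

Now H_k = ker ∂_k / im ∂_{k+1}, so:

  H_0: rank C_0 − rank ∂_1 = 5 − 4 = 1, and the invariant factors of ∂_1 are all 1, so H_0 ≅ Z.
  H_1: rank ker ∂_1 − rank ∂_2 = (5 − 4) − 0 = 1, and there is no ∂_2, so H_1 ≅ Z.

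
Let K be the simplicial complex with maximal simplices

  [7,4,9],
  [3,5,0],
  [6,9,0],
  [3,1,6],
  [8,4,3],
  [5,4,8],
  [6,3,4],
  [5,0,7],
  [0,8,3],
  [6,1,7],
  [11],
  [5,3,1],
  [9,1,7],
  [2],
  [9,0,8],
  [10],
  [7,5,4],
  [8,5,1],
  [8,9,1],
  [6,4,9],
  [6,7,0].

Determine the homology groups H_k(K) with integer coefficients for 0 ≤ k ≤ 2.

H_0 ≅ Z^4,  H_1 ≅ Z ⊕ Z/2,  H_2 = 0.

Fix the vertex order 0 < 1 < 2 < 3 < 4 < 5 < 6 < 7 < 8 < 9 < 10 < 11 and write every simplex with vertices in increasing order. Then dim K = 2 and the simplices of K are:

  0-simplices (12): [0], [1], [2], [3], [4], [5], [6], [7], [8], [9], [10], [11]
  1-simplices (27): (27 of them)
  2-simplices (18): [0,3,5], [0,3,8], [0,5,7], [0,6,7], [0,6,9], [0,8,9], [1,3,5], [1,3,6], [1,5,8], [1,6,7], [1,7,9], [1,8,9], [3,4,6], [3,4,8], [4,5,7], [4,5,8], [4,6,9], [4,7,9]

giving chain groups C_0 ≅ Z^12, C_1 ≅ Z^27, C_2 ≅ Z^18.

The boundary map ∂_1: C_1 → C_0 maps an edge to its endpoints' difference, ∂[p,q] = q − p. For instance
  ∂[6,7] = [7] − [6].
The resulting 12×27 matrix has rank 8, and its Smith normal form has invariant factors (1,1,1,1,1,1,1,1).

The boundary map ∂_2: C_2 → C_1 sends each 2-simplex [p,q,r] to [q,r] − [p,r] + [p,q]. For instance
  ∂[1,6,7] = [6,7] − [1,7] + [1,6],
  ∂[0,5,7] = [5,7] − [0,7] + [0,5].
The resulting 27×18 matrix has rank 18, and its Smith normal form has invariant factors (1,1,1,1,1,1,1,1,1,1,1,1,1,1,1,1,1,2).

From H_k ≅ ker(∂_k) / im(∂_{k+1}) we obtain:

  H_0: rank C_0 − rank ∂_1 = 12 − 8 = 4, and the invariant factors of ∂_1 are all 1, so H_0 = Z^4.
  H_1: rank ker ∂_1 − rank ∂_2 = (27 − 8) − 18 = 1, and ∂_2 has invariant factor 2 > 1, so H_1 = Z ⊕ Z/2.
  H_2: rank ker ∂_2 − rank ∂_3 = (18 − 18) − 0 = 0, and there is no ∂_3, so H_2 = 0.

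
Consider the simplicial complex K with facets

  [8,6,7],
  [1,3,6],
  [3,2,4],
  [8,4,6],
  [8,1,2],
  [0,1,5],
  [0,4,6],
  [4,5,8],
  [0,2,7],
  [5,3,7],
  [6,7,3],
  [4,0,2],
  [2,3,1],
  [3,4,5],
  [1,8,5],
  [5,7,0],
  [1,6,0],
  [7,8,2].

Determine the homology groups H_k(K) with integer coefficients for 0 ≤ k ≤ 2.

K has 9 vertices, 27 edges, 18 triangles.
rank ∂_0 = 0, rank ∂_1 = 8 ⇒ b_0 = 9 − 0 − 8 = 1; all invariant factors of ∂_1 are 1 so no torsion. So H_0 ≅ Z.
rank ∂_1 = 8, rank ∂_2 = 17 ⇒ b_1 = 27 − 8 − 17 = 2; all invariant factors of ∂_2 are 1 so no torsion. So H_1 ≅ Z^2.
rank ∂_2 = 17, rank ∂_3 = 0 ⇒ b_2 = 18 − 17 − 0 = 1. So H_2 ≅ Z.

H_0 = Z,  H_1 = Z^2,  H_2 = Z.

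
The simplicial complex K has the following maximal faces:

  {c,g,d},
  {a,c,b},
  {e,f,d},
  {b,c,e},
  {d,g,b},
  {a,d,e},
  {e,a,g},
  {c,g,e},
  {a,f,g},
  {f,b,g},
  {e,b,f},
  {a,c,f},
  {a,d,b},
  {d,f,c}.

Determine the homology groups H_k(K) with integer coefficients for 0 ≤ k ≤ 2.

K has 7 vertices, 21 edges, 14 triangles.
rank ∂_0 = 0, rank ∂_1 = 6 ⇒ b_0 = 7 − 0 − 6 = 1; all invariant factors of ∂_1 are 1 so no torsion. So H_0 = Z.
rank ∂_1 = 6, rank ∂_2 = 13 ⇒ b_1 = 21 − 6 − 13 = 2; all invariant factors of ∂_2 are 1 so no torsion. So H_1 = Z^2.
rank ∂_2 = 13, rank ∂_3 = 0 ⇒ b_2 = 14 − 13 − 0 = 1. So H_2 = Z.

H_0 ≅ Z,  H_1 ≅ Z^2,  H_2 ≅ Z.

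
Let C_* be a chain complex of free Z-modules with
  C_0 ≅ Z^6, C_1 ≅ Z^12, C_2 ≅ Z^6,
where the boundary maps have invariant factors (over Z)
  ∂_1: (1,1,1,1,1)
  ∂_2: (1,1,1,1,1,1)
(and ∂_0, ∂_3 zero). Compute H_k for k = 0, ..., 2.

H_0: b_0 = 6 − 0 − 5 = 1; torsion from ∂_1 factors > 1: none. So H_0 ≅ Z.
H_1: b_1 = 12 − 5 − 6 = 1; torsion from ∂_2 factors > 1: none. So H_1 ≅ Z.
H_2: b_2 = 6 − 6 − 0 = 0; torsion from ∂_3 factors > 1: none. So H_2 ≅ 0.

H_0 ≅ Z,  H_1 ≅ Z,  H_2 = 0.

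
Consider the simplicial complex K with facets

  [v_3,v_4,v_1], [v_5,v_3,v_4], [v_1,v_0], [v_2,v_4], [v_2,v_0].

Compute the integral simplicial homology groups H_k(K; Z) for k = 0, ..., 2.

K has 6 vertices, 8 edges, 2 triangles.
rank ∂_0 = 0, rank ∂_1 = 5 ⇒ b_0 = 6 − 0 − 5 = 1; all invariant factors of ∂_1 are 1 so no torsion. So H_0 ≅ Z.
rank ∂_1 = 5, rank ∂_2 = 2 ⇒ b_1 = 8 − 5 − 2 = 1; all invariant factors of ∂_2 are 1 so no torsion. So H_1 ≅ Z.
rank ∂_2 = 2, rank ∂_3 = 0 ⇒ b_2 = 2 − 2 − 0 = 0. So H_2 ≅ 0.

H_0 = Z,  H_1 = Z,  H_2 = 0.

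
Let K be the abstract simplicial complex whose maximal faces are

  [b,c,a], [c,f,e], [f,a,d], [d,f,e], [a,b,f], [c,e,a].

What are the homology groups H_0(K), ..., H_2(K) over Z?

Fix the vertex order a < b < c < d < e < f and write every simplex with vertices in increasing order. Then dim K = 2 and the simplices of K are:

  0-simplices (6): a, b, c, d, e, f
  1-simplices (12): ab, ac, ad, ae, af, bc, bf, ce, cf, de, df, ef
  2-simplices (6): abc, abf, ace, adf, cef, def

Hence C_0 ≅ Z^6, C_1 ≅ Z^12, C_2 ≅ Z^6.

∂_1: C_1 → C_0 maps an edge to its endpoints' difference, ∂[p,q] = q − p. For instance
  ∂df = f − d.
This gives a 6×12 integer matrix of rank 5; reducing to Smith normal form yields diagonal entries (1,1,1,1,1).

The boundary map ∂_2: C_2 → C_1 acts by ∂[p,q,r] = [q,r] − [p,r] + [p,q]. For instance
  ∂cef = ef − cf + ce,
  ∂abc = bc − ac + ab.
The 12×6 boundary matrix has rank 6 and Smith normal form diag(1,1,1,1,1,1).

Now H_k = ker ∂_k / im ∂_{k+1}, so:

  H_0: rank C_0 − rank ∂_1 = 6 − 5 = 1, and the invariant factors of ∂_1 are all 1, so H_0 = Z.
  H_1: rank ker ∂_1 − rank ∂_2 = (12 − 5) − 6 = 1, and the invariant factors of ∂_2 are all 1, so H_1 = Z.
  H_2: rank ker ∂_2 − rank ∂_3 = (6 − 6) − 0 = 0, and there is no ∂_3, so H_2 = 0.

(K is a triangulation of the cylinder S^1 x I.)

H_0 = Z,  H_1 = Z,  H_2 = 0.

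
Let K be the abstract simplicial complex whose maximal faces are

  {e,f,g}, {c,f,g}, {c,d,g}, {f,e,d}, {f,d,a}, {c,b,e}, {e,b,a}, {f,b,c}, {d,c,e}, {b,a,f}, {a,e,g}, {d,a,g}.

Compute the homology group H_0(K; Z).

Take the total order a < b < c < d < e < f < g on the vertex set. Then K (dimension 2) consists of the simplices:

  0-simplices (7): a, b, c, d, e, f, g
  1-simplices (18): ab, ad, ae, af, ag, bc, be, bf, cd, ce, cf, cg, de, df, dg, ef, eg, fg
  2-simplices (12): abe, abf, adf, adg, aeg, bce, bcf, cde, cdg, cfg, def, efg

giving chain groups C_0 ≅ Z^7, C_1 ≅ Z^18, C_2 ≅ Z^12.

Boundary ∂_1: C_1 → C_0 sends each edge [p,q] (with p < q) to q − p. For instance
  ∂ag = g − a.
The resulting 7×18 matrix has rank 6, and its Smith normal form has invariant factors (1,1,1,1,1,1).

The boundary map ∂_2: C_2 → C_1 acts by ∂[p,q,r] = [q,r] − [p,r] + [p,q]. For instance
  ∂cde = de − ce + cd,
  ∂efg = fg − eg + ef.
The resulting 18×12 matrix has rank 12, and its Smith normal form has invariant factors (1,1,1,1,1,1,1,1,1,1,1,2).

Computing H_k = (kernel of ∂_k) / (image of ∂_{k+1}):

  H_0: rank C_0 − rank ∂_1 = 7 − 6 = 1, and the invariant factors of ∂_1 are all 1, so H_0 = Z.

(K is a triangulation of the real projective plane RP^2.)

H_0 = Z.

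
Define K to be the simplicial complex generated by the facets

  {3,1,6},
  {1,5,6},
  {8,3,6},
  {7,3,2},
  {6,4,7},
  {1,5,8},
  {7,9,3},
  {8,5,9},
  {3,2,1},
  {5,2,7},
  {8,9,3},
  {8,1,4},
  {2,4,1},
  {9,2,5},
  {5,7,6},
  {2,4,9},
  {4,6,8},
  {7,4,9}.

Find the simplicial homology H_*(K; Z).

We work with the vertex ordering 1 < 2 < 3 < 4 < 5 < 6 < 7 < 8 < 9. The simplices of K, each written with vertices in increasing order, are:

  0-simplices (9): [1], [2], [3], [4], [5], [6], [7], [8], [9]
  1-simplices (27): (27 of them)
  2-simplices (18): [1,2,3], [1,2,4], [1,3,6], [1,4,8], [1,5,6], [1,5,8], [2,3,7], [2,4,9], [2,5,7], [2,5,9], [3,6,8], [3,7,9], [3,8,9], [4,6,7], [4,6,8], [4,7,9], [5,6,7], [5,8,9]

giving chain groups C_0 ≅ Z^9, C_1 ≅ Z^27, C_2 ≅ Z^18.

The boundary map ∂_1: C_1 → C_0 maps an edge to its endpoints' difference, ∂[p,q] = q − p. For instance
  ∂[6,7] = [7] − [6].
As a 9×27 matrix over Z this has rank 8, with invariant factors (1,1,1,1,1,1,1,1).

∂_2: C_2 → C_1 maps a triangle to the signed sum of its edges. For instance
  ∂[3,7,9] = [7,9] − [3,9] + [3,7],
  ∂[5,8,9] = [8,9] − [5,9] + [5,8].
The resulting 27×18 matrix has rank 18, and its Smith normal form has invariant factors (1,1,1,1,1,1,1,1,1,1,1,1,1,1,1,1,1,2).

Now H_k = ker ∂_k / im ∂_{k+1}, so:

  H_0: rank C_0 − rank ∂_1 = 9 − 8 = 1, and the invariant factors of ∂_1 are all 1, so H_0 = Z.
  H_1: rank ker ∂_1 − rank ∂_2 = (27 − 8) − 18 = 1, and ∂_2 has invariant factor 2 > 1, so H_1 = Z ⊕ Z/2Z.
  H_2: rank ker ∂_2 − rank ∂_3 = (18 − 18) − 0 = 0, and there is no ∂_3, so H_2 = 0.

As a check, the Euler characteristic is 9 − 27 + 18 = 0, which agrees with 1 − 1 + 0 = 0.

H_0 = Z,  H_1 = Z ⊕ Z/2Z,  H_2 = 0.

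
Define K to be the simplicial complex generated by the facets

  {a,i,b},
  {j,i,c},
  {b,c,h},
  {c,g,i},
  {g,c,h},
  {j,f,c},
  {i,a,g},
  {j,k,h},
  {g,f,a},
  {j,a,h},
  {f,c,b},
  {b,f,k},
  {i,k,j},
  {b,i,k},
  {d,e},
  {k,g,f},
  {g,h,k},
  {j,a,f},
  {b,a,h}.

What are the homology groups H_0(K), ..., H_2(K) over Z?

Take the total order a < b < c < d < e < f < g < h < i < j < k on the vertex set. Then K (dimension 2) consists of the simplices:

  0-simplices (11): a, b, c, d, e, f, g, h, i, j, k
  1-simplices (28): ab, af, ag, ah, ai, aj, bc, bf, bh, bi, bk, cf, cg, ch, ci, cj, de, fg, fj, fk, gh, gi, gk, hj, hk, ij, ik, jk
  2-simplices (18): abh, abi, afg, afj, agi, ahj, bcf, bch, bfk, bik, cfj, cgh, cgi, cij, fgk, ghk, hjk, ijk

giving chain groups C_0 ≅ Z^11, C_1 ≅ Z^28, C_2 ≅ Z^18.

The boundary map ∂_1: C_1 → C_0 is given by ∂[p,q] = [q] − [p].
The 11×28 boundary matrix has rank 9 and Smith normal form diag(1,1,1,1,1,1,1,1,1).

∂_2: C_2 → C_1 maps a triangle to the signed sum of its edges. For instance
  ∂afg = fg − ag + af,
  ∂ghk = hk − gk + gh.
The 28×18 boundary matrix has rank 17 and Smith normal form diag(1,1,1,1,1,1,1,1,1,1,1,1,1,1,1,1,1).

Now H_k = ker ∂_k / im ∂_{k+1}, so:

  H_0: rank C_0 − rank ∂_1 = 11 − 9 = 2, and the invariant factors of ∂_1 are all 1, so H_0 = Z^2.
  H_1: rank ker ∂_1 − rank ∂_2 = (28 − 9) − 17 = 2, and the invariant factors of ∂_2 are all 1, so H_1 = Z^2.
  H_2: rank ker ∂_2 − rank ∂_3 = (18 − 17) − 0 = 1, and there is no ∂_3, so H_2 = Z.

As a check, the Euler characteristic is 11 − 28 + 18 = 1, which agrees with 2 − 2 + 1 = 1.

H_0 = Z^2,  H_1 = Z^2,  H_2 = Z.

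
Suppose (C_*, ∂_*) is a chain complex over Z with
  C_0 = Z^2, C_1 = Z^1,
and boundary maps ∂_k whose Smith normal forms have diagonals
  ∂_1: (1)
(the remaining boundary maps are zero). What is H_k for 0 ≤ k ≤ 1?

H_0: b_0 = 2 − 0 − 1 = 1; torsion from ∂_1 factors > 1: none. So H_0 = Z.
H_1: b_1 = 1 − 1 − 0 = 0; torsion from ∂_2 factors > 1: none. So H_1 = 0.

H_0 = Z,  H_1 = 0.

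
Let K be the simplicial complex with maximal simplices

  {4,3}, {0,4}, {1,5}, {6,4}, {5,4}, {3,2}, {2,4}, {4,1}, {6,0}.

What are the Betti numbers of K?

K has 7 vertices, 9 edges.
rank ∂_0 = 0, rank ∂_1 = 6 ⇒ b_0 = 7 − 0 − 6 = 1; all invariant factors of ∂_1 are 1 so no torsion. So H_0 = Z.
rank ∂_1 = 6, rank ∂_2 = 0 ⇒ b_1 = 9 − 6 − 0 = 3. So H_1 = Z^3.

b_0 = 1, b_1 = 3.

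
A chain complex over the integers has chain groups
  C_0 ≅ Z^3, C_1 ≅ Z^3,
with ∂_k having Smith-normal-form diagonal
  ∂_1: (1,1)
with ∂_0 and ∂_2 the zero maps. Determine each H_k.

H_0 = Z,  H_1 = Z.

H_0: b_0 = 3 − 0 − 2 = 1; torsion from ∂_1 factors > 1: none. So H_0 = Z.
H_1: b_1 = 3 − 2 − 0 = 1; torsion from ∂_2 factors > 1: none. So H_1 = Z.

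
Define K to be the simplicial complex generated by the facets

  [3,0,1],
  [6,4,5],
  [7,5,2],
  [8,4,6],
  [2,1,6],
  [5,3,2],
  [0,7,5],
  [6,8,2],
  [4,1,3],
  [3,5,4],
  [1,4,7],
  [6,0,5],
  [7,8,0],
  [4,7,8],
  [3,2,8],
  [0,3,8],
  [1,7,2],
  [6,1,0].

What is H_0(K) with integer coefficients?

H_0 = Z.

We work with the vertex ordering 0 < 1 < 2 < 3 < 4 < 5 < 6 < 7 < 8. The simplices of K, each written with vertices in increasing order, are:

  0-simplices (9): [0], [1], [2], [3], [4], [5], [6], [7], [8]
  1-simplices (27): (27 of them)
  2-simplices (18): [0,1,3], [0,1,6], [0,3,8], [0,5,6], [0,5,7], [0,7,8], [1,2,6], [1,2,7], [1,3,4], [1,4,7], [2,3,5], [2,3,8], [2,5,7], [2,6,8], [3,4,5], [4,5,6], [4,6,8], [4,7,8]

Hence C_0 ≅ Z^9, C_1 ≅ Z^27, C_2 ≅ Z^18.

Boundary ∂_1: C_1 → C_0 maps an edge to its endpoints' difference, ∂[p,q] = q − p. For instance
  ∂[0,8] = [8] − [0].
The resulting 9×27 matrix has rank 8, and its Smith normal form has invariant factors (1,1,1,1,1,1,1,1).

The boundary map ∂_2: C_2 → C_1 maps a triangle to the signed sum of its edges. For instance
  ∂[0,5,6] = [5,6] − [0,6] + [0,5],
  ∂[0,1,6] = [1,6] − [0,6] + [0,1].
The resulting 27×18 matrix has rank 17, and its Smith normal form has invariant factors (1,1,1,1,1,1,1,1,1,1,1,1,1,1,1,1,1).

Now H_k = ker ∂_k / im ∂_{k+1}, so:

  H_0: rank C_0 − rank ∂_1 = 9 − 8 = 1, and the invariant factors of ∂_1 are all 1, so H_0 ≅ Z.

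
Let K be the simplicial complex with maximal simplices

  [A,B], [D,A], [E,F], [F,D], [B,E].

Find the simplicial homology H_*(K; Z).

H_0 ≅ Z,  H_1 ≅ Z.

Fix the vertex order A < B < D < E < F and write every simplex with vertices in increasing order. Then dim K = 1 and the simplices of K are:

  0-simplices (5): A, B, D, E, F
  1-simplices (5): AB, AD, BE, DF, EF

so the chain groups are C_0 ≅ Z^5, C_1 ≅ Z^5.

The boundary map ∂_1: C_1 → C_0 sends each edge [p,q] (with p < q) to q − p. For instance
  ∂AB = B − A.
The resulting 5×5 matrix has rank 4, and its Smith normal form has invariant factors (1,1,1,1).

Now H_k = ker ∂_k / im ∂_{k+1}, so:

  H_0: rank C_0 − rank ∂_1 = 5 − 4 = 1, and the invariant factors of ∂_1 are all 1, so H_0 ≅ Z.
  H_1: rank ker ∂_1 − rank ∂_2 = (5 − 4) − 0 = 1, and there is no ∂_2, so H_1 ≅ Z.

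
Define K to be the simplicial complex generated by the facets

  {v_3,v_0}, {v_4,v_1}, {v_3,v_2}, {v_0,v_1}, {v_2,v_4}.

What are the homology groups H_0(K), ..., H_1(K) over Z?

We work with the vertex ordering v_0 < v_1 < v_2 < v_3 < v_4. The simplices of K, each written with vertices in increasing order, are:

  0-simplices (5): [v_0], [v_1], [v_2], [v_3], [v_4]
  1-simplices (5): [v_0,v_1], [v_0,v_3], [v_1,v_4], [v_2,v_3], [v_2,v_4]

giving chain groups C_0 ≅ Z^5, C_1 ≅ Z^5.

The boundary map ∂_1: C_1 → C_0 sends each edge [p,q] (with p < q) to q − p. For instance
  ∂[v_1,v_4] = [v_4] − [v_1].
As a 5×5 matrix over Z this has rank 4, with invariant factors (1,1,1,1).

Computing H_k = (kernel of ∂_k) / (image of ∂_{k+1}):

  H_0: rank C_0 − rank ∂_1 = 5 − 4 = 1, and the invariant factors of ∂_1 are all 1, so H_0 = Z.
  H_1: rank ker ∂_1 − rank ∂_2 = (5 − 4) − 0 = 1, and there is no ∂_2, so H_1 = Z.

H_0 = Z,  H_1 = Z.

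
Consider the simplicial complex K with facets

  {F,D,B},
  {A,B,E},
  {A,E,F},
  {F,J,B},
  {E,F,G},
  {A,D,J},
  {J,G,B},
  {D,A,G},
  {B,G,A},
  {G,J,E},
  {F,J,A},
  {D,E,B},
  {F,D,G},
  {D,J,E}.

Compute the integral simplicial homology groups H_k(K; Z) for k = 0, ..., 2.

H_0 ≅ Z,  H_1 ≅ Z^2,  H_2 ≅ Z.

K has 7 vertices, 21 edges, 14 triangles.
rank ∂_0 = 0, rank ∂_1 = 6 ⇒ b_0 = 7 − 0 − 6 = 1; all invariant factors of ∂_1 are 1 so no torsion. So H_0 ≅ Z.
rank ∂_1 = 6, rank ∂_2 = 13 ⇒ b_1 = 21 − 6 − 13 = 2; all invariant factors of ∂_2 are 1 so no torsion. So H_1 ≅ Z^2.
rank ∂_2 = 13, rank ∂_3 = 0 ⇒ b_2 = 14 − 13 − 0 = 1. So H_2 ≅ Z.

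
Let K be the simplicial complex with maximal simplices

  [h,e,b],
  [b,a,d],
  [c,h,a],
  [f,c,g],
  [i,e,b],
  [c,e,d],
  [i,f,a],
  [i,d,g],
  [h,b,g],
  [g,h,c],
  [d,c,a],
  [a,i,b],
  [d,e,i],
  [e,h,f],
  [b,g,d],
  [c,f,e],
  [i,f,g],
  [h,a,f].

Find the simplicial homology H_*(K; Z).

Fix the vertex order a < b < c < d < e < f < g < h < i and write every simplex with vertices in increasing order. Then dim K = 2 and the simplices of K are:

  0-simplices (9): a, b, c, d, e, f, g, h, i
  1-simplices (27): ab, ac, ad, af, ah, ai, bd, be, bg, bh, bi, cd, ce, cf, cg, ch, de, dg, di, ef, eh, ei, fg, fh, fi, gh, gi
  2-simplices (18): abd, abi, acd, ach, afh, afi, bdg, beh, bei, bgh, cde, cef, cfg, cgh, dei, dgi, efh, fgi

giving chain groups C_0 ≅ Z^9, C_1 ≅ Z^27, C_2 ≅ Z^18.

The boundary map ∂_1: C_1 → C_0 is given by ∂[p,q] = [q] − [p].
The 9×27 boundary matrix has rank 8 and Smith normal form diag(1,1,1,1,1,1,1,1).

The boundary map ∂_2: C_2 → C_1 acts by ∂[p,q,r] = [q,r] − [p,r] + [p,q]. For instance
  ∂bgh = gh − bh + bg,
  ∂bei = ei − bi + be.
The resulting 27×18 matrix has rank 18, and its Smith normal form has invariant factors (1,1,1,1,1,1,1,1,1,1,1,1,1,1,1,1,1,2).

Now H_k = ker ∂_k / im ∂_{k+1}, so:

  H_0: rank C_0 − rank ∂_1 = 9 − 8 = 1, and the invariant factors of ∂_1 are all 1, so H_0 = Z.
  H_1: rank ker ∂_1 − rank ∂_2 = (27 − 8) − 18 = 1, and ∂_2 has invariant factor 2 > 1, so H_1 = Z ⊕ Z/2.
  H_2: rank ker ∂_2 − rank ∂_3 = (18 − 18) − 0 = 0, and there is no ∂_3, so H_2 = 0.

(K is a triangulation of the Klein bottle.)

H_0 ≅ Z,  H_1 ≅ Z ⊕ Z/2,  H_2 = 0.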